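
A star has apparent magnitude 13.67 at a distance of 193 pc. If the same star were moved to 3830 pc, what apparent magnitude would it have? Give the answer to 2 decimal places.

m ≈ 20.16

Flux ∝ 1/d², so Δm = 5 log₁₀(d₂/d₁) = 5 log₁₀(3830/193) = 6.488
m₂ = m₁ + Δm = 13.67 + (6.488) = 20.158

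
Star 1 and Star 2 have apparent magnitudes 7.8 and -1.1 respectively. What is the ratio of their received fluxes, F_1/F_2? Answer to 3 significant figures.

Δm = 7.8 − (-1.1) = 8.9
Flux ratio = 10^(−0.4 Δm) = 10^(−0.4 × 8.9) = 10^-3.560 = 2.754×10^-4

F_1/F_2 ≈ 2.75×10^-4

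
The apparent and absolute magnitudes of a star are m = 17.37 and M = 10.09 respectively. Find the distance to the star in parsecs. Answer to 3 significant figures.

d ≈ 286 pc

μ = m − M = 7.280
m − M = 5 log₁₀ d − 5
log₁₀ d = (m − M)/5 + 1 = 2.4560
d = 10^2.4560 = 285.8 pc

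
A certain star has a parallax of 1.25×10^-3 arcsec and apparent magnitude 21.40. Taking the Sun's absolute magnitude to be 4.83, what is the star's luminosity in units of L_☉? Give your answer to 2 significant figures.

d = 1/p = 1/1.25×10^-3″ = 800.0 pc
M = m − 5 log₁₀ d + 5 = 21.40 − 5·2.9031 + 5 = 11.885
M − M_☉ = 11.885 − 4.83 = 7.055
L/L_☉ = 10^(−0.4 × 7.055) = 1.507×10^-3

L/L_☉ ≈ 1.5×10^-3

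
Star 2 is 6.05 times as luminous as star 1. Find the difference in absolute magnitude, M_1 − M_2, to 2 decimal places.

Pogson: ΔM = −2.5 log₁₀(ratio) = −2.5 log₁₀(6.05) = −2.5 × 0.7818 = -1.954
Star 2 is brighter so has the smaller magnitude: M_1 − M_2 is positive.

M_1 − M_2 ≈ 1.95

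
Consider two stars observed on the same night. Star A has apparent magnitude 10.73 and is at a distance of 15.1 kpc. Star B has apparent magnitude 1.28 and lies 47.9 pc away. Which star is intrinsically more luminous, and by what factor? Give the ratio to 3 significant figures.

Star A is more luminous, by a factor of 16.5.

Star A: d = 15.1 kpc = 15100 pc
Star A: M = m − 5 log₁₀ d + 5 = 10.73 − 5·4.1790 + 5 = -5.165
Star B: M = m − 5 log₁₀ d + 5 = 1.28 − 5·1.6803 + 5 = -2.122
ΔM = M_A − M_B = -5.165 − (-2.122) = -3.043; smaller M is more luminous → Star A.
L ratio = 10^(0.4 |ΔM|) = 10^1.217 = 16.49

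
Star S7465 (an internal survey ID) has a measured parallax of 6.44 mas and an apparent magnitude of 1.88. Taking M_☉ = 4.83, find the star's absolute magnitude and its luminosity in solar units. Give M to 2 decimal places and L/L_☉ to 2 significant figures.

d = 1/p = 1000/6.44 mas = 155.3 pc
M = m − 5 log₁₀ d + 5 = 1.88 − 5·2.1911 + 5 = -4.076
M − M_☉ = -4.076 − 4.83 = -8.906
L/L_☉ = 10^(−0.4 × -8.906) = 3649

M ≈ -4.08; L/L_☉ ≈ 3600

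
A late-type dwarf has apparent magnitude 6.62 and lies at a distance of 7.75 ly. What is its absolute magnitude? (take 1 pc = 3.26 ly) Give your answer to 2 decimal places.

d = 7.75 ly / 3.26 = 2.377 pc
5 log₁₀(d/10 pc) = 5 log₁₀(2.377) − 5 = -3.120
M = m − 5 log₁₀(d/10) = 6.62 + 3.120 = 9.740

M ≈ 9.74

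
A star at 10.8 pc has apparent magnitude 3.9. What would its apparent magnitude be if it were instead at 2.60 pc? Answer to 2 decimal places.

Flux ∝ 1/d², so Δm = 5 log₁₀(d₂/d₁) = 5 log₁₀(2.60/10.8) = -3.092
m₂ = m₁ + Δm = 3.9 + (-3.092) = 0.808

m ≈ 0.81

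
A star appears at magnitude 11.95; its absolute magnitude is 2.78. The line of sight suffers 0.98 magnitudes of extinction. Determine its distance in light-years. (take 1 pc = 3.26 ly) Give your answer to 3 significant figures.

m − M = 5 log₁₀(d/10 pc) + A  ⇒  11.95 − (2.78) − 0.98 = 5 log₁₀(d/10)
8.190 = 5 log₁₀(d/10)
log₁₀ d = (m − M − A)/5 + 1 = 2.6380
d = 10^2.6380 = 434.5 pc
= 1417 ly

d ≈ 1420 ly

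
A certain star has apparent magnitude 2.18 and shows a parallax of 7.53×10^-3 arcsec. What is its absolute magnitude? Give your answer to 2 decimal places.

d = 1/p = 1/7.53×10^-3″ = 132.8 pc
5 log₁₀(d/10 pc) = 5 log₁₀(132.8) − 5 = 5.616
M = m − 5 log₁₀(d/10) = 2.18 − 5.616 = -3.436

M ≈ -3.44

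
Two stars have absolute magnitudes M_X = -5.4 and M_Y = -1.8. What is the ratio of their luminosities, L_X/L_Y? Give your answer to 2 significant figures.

L_X/L_Y ≈ 28

ΔM = M_X − M_Y = -3.6
L_X/L_Y = 10^(−0.4 ΔM) = 10^1.440 = 27.54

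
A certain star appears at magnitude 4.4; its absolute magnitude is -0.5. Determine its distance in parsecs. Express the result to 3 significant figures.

Distance modulus: m − M = 4.4 − (-0.5) = 4.900
m − M = 5 log₁₀ d − 5
log₁₀ d = (m − M)/5 + 1 = 1.9800
d = 10^1.9800 = 95.50 pc

d ≈ 95.5 pc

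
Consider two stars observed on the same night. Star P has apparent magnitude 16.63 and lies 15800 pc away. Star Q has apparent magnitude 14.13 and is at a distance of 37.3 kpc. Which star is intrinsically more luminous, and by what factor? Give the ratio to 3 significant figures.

Star P: M = m − 5 log₁₀ d + 5 = 16.63 − 5·4.1987 + 5 = 0.637
Star Q: d = 37.3 kpc = 37300 pc
Star Q: M = m − 5 log₁₀ d + 5 = 14.13 − 5·4.5717 + 5 = -3.729
ΔM = M_P − M_Q = 0.637 − (-3.729) = 4.365; smaller M is more luminous → Star Q.
L ratio = 10^(0.4 |ΔM|) = 10^1.746 = 55.73

Star Q is more luminous, by a factor of 55.7.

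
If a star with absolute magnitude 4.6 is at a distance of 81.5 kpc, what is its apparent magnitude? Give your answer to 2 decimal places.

d = 81.5 kpc = 81500 pc
m = M + 5 log₁₀ d − 5 = 4.6 + 5·4.9112 − 5 = 24.156

m ≈ 24.16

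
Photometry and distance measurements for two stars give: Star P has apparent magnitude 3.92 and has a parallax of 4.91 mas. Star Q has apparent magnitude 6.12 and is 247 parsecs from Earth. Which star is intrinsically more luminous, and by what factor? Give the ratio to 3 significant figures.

Star P is more luminous, by a factor of 5.16.

Star P: p = 4.91 mas = 4.91×10^-3″ → d = 1/p = 203.7 pc
Star P: M = m − 5 log₁₀ d + 5 = 3.92 − 5·2.3089 + 5 = -2.625
Star Q: M = m − 5 log₁₀ d + 5 = 6.12 − 5·2.3927 + 5 = -0.843
ΔM = M_P − M_Q = -2.625 − (-0.843) = -1.781; smaller M is more luminous → Star P.
L ratio = 10^(0.4 |ΔM|) = 10^0.712 = 5.158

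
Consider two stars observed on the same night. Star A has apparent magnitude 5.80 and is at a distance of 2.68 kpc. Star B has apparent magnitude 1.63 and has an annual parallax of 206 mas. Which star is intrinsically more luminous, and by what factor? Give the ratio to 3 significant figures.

Star A: d = 2.68 kpc = 2680 pc
Star A: M = m − 5 log₁₀ d + 5 = 5.80 − 5·3.4281 + 5 = -6.341
Star B: p = 206 mas = 0.206″ → d = 1/p = 4.854 pc
Star B: M = m − 5 log₁₀ d + 5 = 1.63 − 5·0.6861 + 5 = 3.199
ΔM = M_A − M_B = -6.341 − (3.199) = -9.540; smaller M is more luminous → Star A.
L ratio = 10^(0.4 |ΔM|) = 10^3.816 = 6546

Star A is more luminous, by a factor of 6550.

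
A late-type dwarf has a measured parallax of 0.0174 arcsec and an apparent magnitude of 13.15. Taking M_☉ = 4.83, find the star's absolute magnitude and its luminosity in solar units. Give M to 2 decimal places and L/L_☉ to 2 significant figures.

M ≈ 9.35; L/L_☉ ≈ 0.016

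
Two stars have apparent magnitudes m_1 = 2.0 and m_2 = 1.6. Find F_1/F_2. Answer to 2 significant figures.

F_1/F_2 ≈ 0.69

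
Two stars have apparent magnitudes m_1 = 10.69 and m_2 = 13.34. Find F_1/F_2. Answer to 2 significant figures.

Magnitude difference = -2.65
Flux ratio = 10^(−0.4 Δm) = 10^(−0.4 × -2.65) = 10^1.060 = 11.48

F_1/F_2 ≈ 11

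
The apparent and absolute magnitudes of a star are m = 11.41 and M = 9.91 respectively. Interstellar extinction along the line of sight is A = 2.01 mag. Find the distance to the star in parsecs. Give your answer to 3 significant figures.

d ≈ 7.91 pc

m − M = 5 log₁₀(d/10 pc) + A  ⇒  11.41 − (9.91) − 2.01 = 5 log₁₀(d/10)
-0.510 = 5 log₁₀(d/10)
log₁₀ d = (m − M − A)/5 + 1 = 0.8980
d = 10^0.8980 = 7.907 pc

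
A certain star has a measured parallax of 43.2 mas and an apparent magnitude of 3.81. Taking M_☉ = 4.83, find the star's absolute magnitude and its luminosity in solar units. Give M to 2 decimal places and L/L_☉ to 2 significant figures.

M ≈ 1.99; L/L_☉ ≈ 14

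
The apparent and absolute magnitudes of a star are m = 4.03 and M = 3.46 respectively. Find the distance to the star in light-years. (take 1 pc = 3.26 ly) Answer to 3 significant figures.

Distance modulus: m − M = 4.03 − (3.46) = 0.570
m − M = 5 log₁₀ d − 5
log₁₀ d = (m − M)/5 + 1 = 1.1140
d = 10^1.1140 = 13.00 pc
= 42.39 ly

d ≈ 42.4 ly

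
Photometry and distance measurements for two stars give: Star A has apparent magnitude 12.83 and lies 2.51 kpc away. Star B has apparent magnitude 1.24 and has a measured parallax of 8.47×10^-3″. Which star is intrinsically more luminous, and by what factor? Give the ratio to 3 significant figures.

Star A: d = 2.51 kpc = 2510 pc
Star A: M = m − 5 log₁₀ d + 5 = 12.83 − 5·3.3997 + 5 = 0.832
Star B: d = 1/p = 1/8.47×10^-3″ = 118.1 pc
Star B: M = m − 5 log₁₀ d + 5 = 1.24 − 5·2.0721 + 5 = -4.121
ΔM = M_A − M_B = 0.832 − (-4.121) = 4.952; smaller M is more luminous → Star B.
L ratio = 10^(0.4 |ΔM|) = 10^1.981 = 95.69

Star B is more luminous, by a factor of 95.7.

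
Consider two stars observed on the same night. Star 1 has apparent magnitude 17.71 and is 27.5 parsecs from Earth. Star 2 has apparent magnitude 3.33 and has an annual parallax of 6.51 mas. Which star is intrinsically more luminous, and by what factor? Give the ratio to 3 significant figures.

Star 2 is more luminous, by a factor of 1.76×10^7.

Star 1: M = m − 5 log₁₀ d + 5 = 17.71 − 5·1.4393 + 5 = 15.513
Star 2: p = 6.51 mas = 6.51×10^-3″ → d = 1/p = 153.6 pc
Star 2: M = m − 5 log₁₀ d + 5 = 3.33 − 5·2.1864 + 5 = -2.602
ΔM = M_1 − M_2 = 15.513 − (-2.602) = 18.115; smaller M is more luminous → Star 2.
L ratio = 10^(0.4 |ΔM|) = 10^7.246 = 1.763×10^7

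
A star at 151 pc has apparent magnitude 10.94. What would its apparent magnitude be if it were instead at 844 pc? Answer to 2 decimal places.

m ≈ 14.68

Flux ∝ 1/d², so Δm = 5 log₁₀(d₂/d₁) = 5 log₁₀(844/151) = 3.737
m₂ = m₁ + Δm = 10.94 + (3.737) = 14.677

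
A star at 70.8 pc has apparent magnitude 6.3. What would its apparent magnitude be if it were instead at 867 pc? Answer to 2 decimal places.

Flux ∝ 1/d², so Δm = 5 log₁₀(d₂/d₁) = 5 log₁₀(867/70.8) = 5.440
m₂ = m₁ + Δm = 6.3 + (5.440) = 11.740

m ≈ 11.74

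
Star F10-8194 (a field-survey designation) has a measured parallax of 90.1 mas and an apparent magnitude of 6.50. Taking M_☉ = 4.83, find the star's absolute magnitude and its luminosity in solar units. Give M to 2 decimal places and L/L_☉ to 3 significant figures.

d = 1/p = 1000/90.1 mas = 11.10 pc
M = m − 5 log₁₀ d + 5 = 6.50 − 5·1.0453 + 5 = 6.274
M − M_☉ = 6.274 − 4.83 = 1.444
L/L_☉ = 10^(−0.4 × 1.444) = 0.2646

M ≈ 6.27; L/L_☉ ≈ 0.265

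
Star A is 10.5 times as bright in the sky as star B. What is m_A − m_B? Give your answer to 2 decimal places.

m_A − m_B ≈ -2.55

Pogson: Δm = −2.5 log₁₀(ratio) = −2.5 log₁₀(10.5) = −2.5 × 1.0212 = -2.553
Star A is brighter, so it has the smaller magnitude: the difference is negative.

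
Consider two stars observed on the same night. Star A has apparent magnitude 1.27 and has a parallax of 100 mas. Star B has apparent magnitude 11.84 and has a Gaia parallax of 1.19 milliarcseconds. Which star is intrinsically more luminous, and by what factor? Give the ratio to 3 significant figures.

Star A is more luminous, by a factor of 2.39.

Star A: p = 100 mas = 0.100″ → d = 1/p = 10.00 pc
Star A: M = m − 5 log₁₀ d + 5 = 1.27 − 5·1.0000 + 5 = 1.270
Star B: p = 1.19 mas = 1.19×10^-3″ → d = 1/p = 840.3 pc
Star B: M = m − 5 log₁₀ d + 5 = 11.84 − 5·2.9245 + 5 = 2.218
ΔM = M_A − M_B = 1.270 − (2.218) = -0.948; smaller M is more luminous → Star A.
L ratio = 10^(0.4 |ΔM|) = 10^0.379 = 2.394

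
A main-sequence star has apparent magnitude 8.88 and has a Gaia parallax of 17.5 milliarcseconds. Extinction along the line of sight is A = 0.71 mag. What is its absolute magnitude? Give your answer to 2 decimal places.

p = 17.5 mas = 0.0175″ → d = 1/p = 57.14 pc
5 log₁₀(d/10 pc) = 5 log₁₀(57.14) − 5 = 3.785
M = m − 5 log₁₀(d/10) − A = 8.88 − 3.785 − 0.71 = 4.385

M ≈ 4.39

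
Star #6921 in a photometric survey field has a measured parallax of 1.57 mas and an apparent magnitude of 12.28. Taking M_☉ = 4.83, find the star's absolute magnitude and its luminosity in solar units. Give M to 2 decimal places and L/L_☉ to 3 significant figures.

M ≈ 3.26; L/L_☉ ≈ 4.25

d = 1/p = 1000/1.57 mas = 636.9 pc
M = m − 5 log₁₀ d + 5 = 12.28 − 5·2.8041 + 5 = 3.259
M − M_☉ = 3.259 − 4.83 = -1.571
L/L_☉ = 10^(−0.4 × -1.571) = 4.248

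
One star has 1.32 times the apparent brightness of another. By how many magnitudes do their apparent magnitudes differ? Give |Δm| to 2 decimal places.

|Δm| ≈ 0.30

Pogson: Δm = −2.5 log₁₀(ratio) = −2.5 log₁₀(1.32) = −2.5 × 0.1206 = -0.301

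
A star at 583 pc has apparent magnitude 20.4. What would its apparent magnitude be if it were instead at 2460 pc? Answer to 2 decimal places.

Flux ∝ 1/d², so Δm = 5 log₁₀(d₂/d₁) = 5 log₁₀(2460/583) = 3.126
m₂ = m₁ + Δm = 20.4 + (3.126) = 23.526

m ≈ 23.53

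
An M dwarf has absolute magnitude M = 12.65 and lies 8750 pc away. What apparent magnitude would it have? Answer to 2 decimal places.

m ≈ 27.36

m = M + 5 log₁₀ d − 5 = 12.65 + 5·3.9420 − 5 = 27.360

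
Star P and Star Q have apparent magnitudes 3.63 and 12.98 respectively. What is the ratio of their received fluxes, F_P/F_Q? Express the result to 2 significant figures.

F_P/F_Q ≈ 5500

Magnitude difference = -9.35
Flux ratio = 10^(−0.4 Δm) = 10^(−0.4 × -9.35) = 10^3.740 = 5495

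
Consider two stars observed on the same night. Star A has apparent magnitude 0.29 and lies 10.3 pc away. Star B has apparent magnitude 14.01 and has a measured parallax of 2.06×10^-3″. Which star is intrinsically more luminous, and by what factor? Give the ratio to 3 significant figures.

Star A is more luminous, by a factor of 138.

Star A: M = m − 5 log₁₀ d + 5 = 0.29 − 5·1.0128 + 5 = 0.226
Star B: d = 1/p = 1/2.06×10^-3″ = 485.4 pc
Star B: M = m − 5 log₁₀ d + 5 = 14.01 − 5·2.6861 + 5 = 5.579
ΔM = M_A − M_B = 0.226 − (5.579) = -5.354; smaller M is more luminous → Star A.
L ratio = 10^(0.4 |ΔM|) = 10^2.141 = 138.5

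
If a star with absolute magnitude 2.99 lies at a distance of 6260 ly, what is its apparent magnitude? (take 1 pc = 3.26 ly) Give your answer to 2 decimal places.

d = 6260 ly / 3.26 = 1920 pc
m = M + 5 log₁₀ d − 5 = 2.99 + 5·3.2834 − 5 = 14.407

m ≈ 14.41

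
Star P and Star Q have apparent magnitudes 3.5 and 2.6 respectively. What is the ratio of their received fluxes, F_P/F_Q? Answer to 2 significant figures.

F_P/F_Q ≈ 0.44

Magnitude difference = 0.9
Flux ratio = 10^(−0.4 Δm) = 10^(−0.4 × 0.9) = 10^-0.360 = 0.4365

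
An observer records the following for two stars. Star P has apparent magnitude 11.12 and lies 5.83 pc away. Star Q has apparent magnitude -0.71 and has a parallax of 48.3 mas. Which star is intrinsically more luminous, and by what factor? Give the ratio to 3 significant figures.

Star Q is more luminous, by a factor of 680000.

Star P: M = m − 5 log₁₀ d + 5 = 11.12 − 5·0.7657 + 5 = 12.292
Star Q: p = 48.3 mas = 0.0483″ → d = 1/p = 20.70 pc
Star Q: M = m − 5 log₁₀ d + 5 = -0.71 − 5·1.3161 + 5 = -2.290
ΔM = M_P − M_Q = 12.292 − (-2.290) = 14.582; smaller M is more luminous → Star Q.
L ratio = 10^(0.4 |ΔM|) = 10^5.833 = 680400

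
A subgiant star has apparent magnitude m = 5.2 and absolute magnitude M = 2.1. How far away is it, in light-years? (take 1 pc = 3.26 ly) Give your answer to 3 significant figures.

Distance modulus: m − M = 5.2 − (2.1) = 3.100
m − M = 5 log₁₀ d − 5
log₁₀ d = (m − M)/5 + 1 = 1.6200
d = 10^1.6200 = 41.69 pc
= 135.9 ly

d ≈ 136 ly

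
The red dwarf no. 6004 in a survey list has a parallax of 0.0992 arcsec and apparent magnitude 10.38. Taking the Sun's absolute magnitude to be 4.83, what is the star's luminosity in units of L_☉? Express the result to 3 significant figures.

L/L_☉ ≈ 6.12×10^-3

d = 1/p = 1/0.0992″ = 10.08 pc
M = m − 5 log₁₀ d + 5 = 10.38 − 5·1.0035 + 5 = 10.363
M − M_☉ = 10.363 − 4.83 = 5.533
L/L_☉ = 10^(−0.4 × 5.533) = 6.123×10^-3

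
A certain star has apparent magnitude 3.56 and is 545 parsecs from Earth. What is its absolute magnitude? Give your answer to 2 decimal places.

5 log₁₀(d/10 pc) = 5 log₁₀(545.0) − 5 = 8.682
M = m − 5 log₁₀(d/10) = 3.56 − 8.682 = -5.122

M ≈ -5.12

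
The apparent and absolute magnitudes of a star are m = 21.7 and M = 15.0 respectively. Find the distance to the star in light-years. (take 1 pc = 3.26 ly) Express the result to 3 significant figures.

d ≈ 713 ly

μ = m − M = 6.700
m − M = 5 log₁₀ d − 5
log₁₀ d = (m − M)/5 + 1 = 2.3400
d = 10^2.3400 = 218.8 pc
= 713.2 ly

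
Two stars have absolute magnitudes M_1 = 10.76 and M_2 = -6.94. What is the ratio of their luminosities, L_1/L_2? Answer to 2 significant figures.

ΔM = M_1 − M_2 = 17.70
L_1/L_2 = 10^(−0.4 ΔM) = 10^-7.080 = 8.318×10^-8

L_1/L_2 ≈ 8.3×10^-8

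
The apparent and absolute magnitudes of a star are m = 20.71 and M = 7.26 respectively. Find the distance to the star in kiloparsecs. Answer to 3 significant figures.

Distance modulus: m − M = 20.71 − (7.26) = 13.450
m − M = 5 log₁₀ d − 5
log₁₀ d = (m − M)/5 + 1 = 3.6900
d = 10^3.6900 = 4898 pc
= 4.898 kpc

d ≈ 4.90 kpc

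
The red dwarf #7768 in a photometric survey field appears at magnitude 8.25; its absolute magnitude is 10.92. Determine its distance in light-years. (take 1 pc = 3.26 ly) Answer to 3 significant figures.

μ = m − M = -2.670
m − M = 5 log₁₀ d − 5
log₁₀ d = (m − M)/5 + 1 = 0.4660
d = 10^0.4660 = 2.924 pc
= 9.533 ly

d ≈ 9.53 ly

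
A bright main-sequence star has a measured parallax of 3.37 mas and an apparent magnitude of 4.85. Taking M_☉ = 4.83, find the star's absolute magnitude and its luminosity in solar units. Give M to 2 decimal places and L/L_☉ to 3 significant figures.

d = 1/p = 1000/3.37 mas = 296.7 pc
M = m − 5 log₁₀ d + 5 = 4.85 − 5·2.4724 + 5 = -2.512
M − M_☉ = -2.512 − 4.83 = -7.342
L/L_☉ = 10^(−0.4 × -7.342) = 864.5

M ≈ -2.51; L/L_☉ ≈ 864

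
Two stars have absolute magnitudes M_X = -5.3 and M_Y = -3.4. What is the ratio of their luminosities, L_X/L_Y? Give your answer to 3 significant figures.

ΔM = M_X − M_Y = -1.9
L_X/L_Y = 10^(−0.4 ΔM) = 10^0.760 = 5.754

L_X/L_Y ≈ 5.75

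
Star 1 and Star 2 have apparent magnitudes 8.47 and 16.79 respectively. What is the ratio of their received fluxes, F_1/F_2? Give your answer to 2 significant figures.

Δm = 8.47 − (16.79) = -8.32
Flux ratio = 10^(−0.4 Δm) = 10^(−0.4 × -8.32) = 10^3.328 = 2128

F_1/F_2 ≈ 2100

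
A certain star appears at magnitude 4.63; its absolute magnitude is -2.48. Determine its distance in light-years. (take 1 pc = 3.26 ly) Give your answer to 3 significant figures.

d ≈ 861 ly

Distance modulus: m − M = 4.63 − (-2.48) = 7.110
m − M = 5 log₁₀ d − 5
log₁₀ d = (m − M)/5 + 1 = 2.4220
d = 10^2.4220 = 264.2 pc
= 861.4 ly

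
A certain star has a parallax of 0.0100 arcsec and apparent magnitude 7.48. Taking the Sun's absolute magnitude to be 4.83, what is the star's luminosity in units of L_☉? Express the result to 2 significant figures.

L/L_☉ ≈ 8.7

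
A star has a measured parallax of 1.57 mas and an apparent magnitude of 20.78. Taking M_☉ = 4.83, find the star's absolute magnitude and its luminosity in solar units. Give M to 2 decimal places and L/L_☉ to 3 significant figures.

d = 1/p = 1000/1.57 mas = 636.9 pc
M = m − 5 log₁₀ d + 5 = 20.78 − 5·2.8041 + 5 = 11.759
M − M_☉ = 11.759 − 4.83 = 6.929
L/L_☉ = 10^(−0.4 × 6.929) = 1.691×10^-3

M ≈ 11.76; L/L_☉ ≈ 1.69×10^-3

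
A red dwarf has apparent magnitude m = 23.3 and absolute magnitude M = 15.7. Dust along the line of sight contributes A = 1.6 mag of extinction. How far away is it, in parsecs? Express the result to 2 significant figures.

m − M = 5 log₁₀(d/10 pc) + A  ⇒  23.3 − (15.7) − 1.6 = 5 log₁₀(d/10)
6.000 = 5 log₁₀(d/10)
log₁₀ d = (m − M − A)/5 + 1 = 2.2000
d = 10^2.2000 = 158.5 pc

d ≈ 160 pc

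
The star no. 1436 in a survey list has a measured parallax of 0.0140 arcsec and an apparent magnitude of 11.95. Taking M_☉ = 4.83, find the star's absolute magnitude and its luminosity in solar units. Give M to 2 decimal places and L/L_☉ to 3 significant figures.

M ≈ 7.68; L/L_☉ ≈ 0.0724

d = 1/p = 1/0.0140″ = 71.43 pc
M = m − 5 log₁₀ d + 5 = 11.95 − 5·1.8539 + 5 = 7.681
M − M_☉ = 7.681 − 4.83 = 2.851
L/L_☉ = 10^(−0.4 × 2.851) = 0.07240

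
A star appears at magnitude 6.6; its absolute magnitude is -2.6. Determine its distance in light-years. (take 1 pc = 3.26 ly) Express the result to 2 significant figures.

μ = m − M = 9.200
m − M = 5 log₁₀ d − 5
log₁₀ d = (m − M)/5 + 1 = 2.8400
d = 10^2.8400 = 691.8 pc
= 2255 ly

d ≈ 2300 ly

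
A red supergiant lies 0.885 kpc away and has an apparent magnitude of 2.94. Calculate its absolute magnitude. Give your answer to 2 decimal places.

d = 0.885 kpc = 885.0 pc
5 log₁₀(d/10 pc) = 5 log₁₀(885.0) − 5 = 9.735
M = m − 5 log₁₀(d/10) = 2.94 − 9.735 = -6.795

M ≈ -6.79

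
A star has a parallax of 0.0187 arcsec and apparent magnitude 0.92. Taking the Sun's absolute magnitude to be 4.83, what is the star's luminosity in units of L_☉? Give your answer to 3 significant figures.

L/L_☉ ≈ 1050

d = 1/p = 1/0.0187″ = 53.48 pc
M = m − 5 log₁₀ d + 5 = 0.92 − 5·1.7282 + 5 = -2.721
M − M_☉ = -2.721 − 4.83 = -7.551
L/L_☉ = 10^(−0.4 × -7.551) = 1048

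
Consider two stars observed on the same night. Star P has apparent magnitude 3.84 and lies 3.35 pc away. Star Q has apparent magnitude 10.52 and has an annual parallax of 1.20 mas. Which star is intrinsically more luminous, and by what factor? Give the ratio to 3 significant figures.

Star Q is more luminous, by a factor of 132.

Star P: M = m − 5 log₁₀ d + 5 = 3.84 − 5·0.5250 + 5 = 6.215
Star Q: p = 1.20 mas = 1.20×10^-3″ → d = 1/p = 833.3 pc
Star Q: M = m − 5 log₁₀ d + 5 = 10.52 − 5·2.9208 + 5 = 0.916
ΔM = M_P − M_Q = 6.215 − (0.916) = 5.299; smaller M is more luminous → Star Q.
L ratio = 10^(0.4 |ΔM|) = 10^2.120 = 131.7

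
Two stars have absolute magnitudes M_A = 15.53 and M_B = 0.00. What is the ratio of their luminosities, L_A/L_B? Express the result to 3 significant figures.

ΔM = M_A − M_B = 15.53
L_A/L_B = 10^(−0.4 ΔM) = 10^-6.212 = 6.138×10^-7

L_A/L_B ≈ 6.14×10^-7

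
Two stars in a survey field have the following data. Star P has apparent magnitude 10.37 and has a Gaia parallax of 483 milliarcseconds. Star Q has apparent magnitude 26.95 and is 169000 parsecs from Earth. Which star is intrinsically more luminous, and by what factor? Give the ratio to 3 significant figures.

Star Q is more luminous, by a factor of 1550.

Star P: p = 483 mas = 0.483″ → d = 1/p = 2.070 pc
Star P: M = m − 5 log₁₀ d + 5 = 10.37 − 5·0.3161 + 5 = 13.790
Star Q: M = m − 5 log₁₀ d + 5 = 26.95 − 5·5.2279 + 5 = 5.811
ΔM = M_P − M_Q = 13.790 − (5.811) = 7.979; smaller M is more luminous → Star Q.
L ratio = 10^(0.4 |ΔM|) = 10^3.192 = 1555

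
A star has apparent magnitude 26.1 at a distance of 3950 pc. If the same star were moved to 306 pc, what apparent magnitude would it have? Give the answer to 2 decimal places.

Flux ∝ 1/d², so Δm = 5 log₁₀(d₂/d₁) = 5 log₁₀(306/3950) = -5.554
m₂ = m₁ + Δm = 26.1 + (-5.554) = 20.546

m ≈ 20.55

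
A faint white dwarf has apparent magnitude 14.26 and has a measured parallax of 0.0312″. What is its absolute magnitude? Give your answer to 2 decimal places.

d = 1/p = 1/0.0312″ = 32.05 pc
5 log₁₀(d/10 pc) = 5 log₁₀(32.05) − 5 = 2.529
M = m − 5 log₁₀(d/10) = 14.26 − 2.529 = 11.731

M ≈ 11.73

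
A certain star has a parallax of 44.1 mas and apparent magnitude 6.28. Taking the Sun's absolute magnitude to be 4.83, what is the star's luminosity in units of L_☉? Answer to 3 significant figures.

L/L_☉ ≈ 1.35

d = 1/p = 1000/44.1 mas = 22.68 pc
M = m − 5 log₁₀ d + 5 = 6.28 − 5·1.3556 + 5 = 4.502
M − M_☉ = 4.502 − 4.83 = -0.328
L/L_☉ = 10^(−0.4 × -0.328) = 1.352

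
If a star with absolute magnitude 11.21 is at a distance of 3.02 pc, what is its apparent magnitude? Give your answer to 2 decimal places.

m ≈ 8.61

m = M + 5 log₁₀ d − 5 = 11.21 + 5·0.4800 − 5 = 8.610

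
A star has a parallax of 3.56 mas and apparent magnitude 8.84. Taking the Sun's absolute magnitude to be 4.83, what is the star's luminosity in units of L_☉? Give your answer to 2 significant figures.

d = 1/p = 1000/3.56 mas = 280.9 pc
M = m − 5 log₁₀ d + 5 = 8.84 − 5·2.4486 + 5 = 1.597
M − M_☉ = 1.597 − 4.83 = -3.233
L/L_☉ = 10^(−0.4 × -3.233) = 19.64

L/L_☉ ≈ 20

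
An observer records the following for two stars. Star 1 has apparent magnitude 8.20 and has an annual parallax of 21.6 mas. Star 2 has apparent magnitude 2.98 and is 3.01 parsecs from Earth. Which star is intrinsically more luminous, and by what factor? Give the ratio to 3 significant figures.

Star 1 is more luminous, by a factor of 1.93.

Star 1: p = 21.6 mas = 0.0216″ → d = 1/p = 46.30 pc
Star 1: M = m − 5 log₁₀ d + 5 = 8.20 − 5·1.6655 + 5 = 4.872
Star 2: M = m − 5 log₁₀ d + 5 = 2.98 − 5·0.4786 + 5 = 5.587
ΔM = M_1 − M_2 = 4.872 − (5.587) = -0.715; smaller M is more luminous → Star 1.
L ratio = 10^(0.4 |ΔM|) = 10^0.286 = 1.932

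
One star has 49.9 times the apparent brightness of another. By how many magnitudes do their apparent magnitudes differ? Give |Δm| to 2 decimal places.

Pogson: Δm = −2.5 log₁₀(ratio) = −2.5 log₁₀(49.9) = −2.5 × 1.6981 = -4.245

|Δm| ≈ 4.25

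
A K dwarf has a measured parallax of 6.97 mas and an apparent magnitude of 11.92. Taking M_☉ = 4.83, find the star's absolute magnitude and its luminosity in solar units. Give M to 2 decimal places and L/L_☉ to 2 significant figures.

d = 1/p = 1000/6.97 mas = 143.5 pc
M = m − 5 log₁₀ d + 5 = 11.92 − 5·2.1568 + 5 = 6.136
M − M_☉ = 6.136 − 4.83 = 1.306
L/L_☉ = 10^(−0.4 × 1.306) = 0.3003

M ≈ 6.14; L/L_☉ ≈ 0.30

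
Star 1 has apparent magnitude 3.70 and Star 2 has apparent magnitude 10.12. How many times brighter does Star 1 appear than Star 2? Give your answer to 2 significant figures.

Δm = 3.70 − (10.12) = -6.42
Flux ratio = 10^(−0.4 Δm) = 10^(−0.4 × -6.42) = 10^2.568 = 369.8

370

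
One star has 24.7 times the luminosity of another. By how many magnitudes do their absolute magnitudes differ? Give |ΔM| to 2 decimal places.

Pogson: ΔM = −2.5 log₁₀(ratio) = −2.5 log₁₀(24.7) = −2.5 × 1.3927 = -3.482

|ΔM| ≈ 3.48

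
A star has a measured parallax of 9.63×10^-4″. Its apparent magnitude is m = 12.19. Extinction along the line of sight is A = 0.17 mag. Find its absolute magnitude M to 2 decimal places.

d = 1/p = 1/9.63×10^-4″ = 1038 pc
5 log₁₀(d/10 pc) = 5 log₁₀(1038) − 5 = 10.082
M = m − 5 log₁₀(d/10) − A = 12.19 − 10.082 − 0.17 = 1.938

M ≈ 1.94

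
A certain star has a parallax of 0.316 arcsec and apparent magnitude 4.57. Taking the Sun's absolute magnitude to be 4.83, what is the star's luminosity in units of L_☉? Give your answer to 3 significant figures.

L/L_☉ ≈ 0.127

d = 1/p = 1/0.316″ = 3.165 pc
M = m − 5 log₁₀ d + 5 = 4.57 − 5·0.5003 + 5 = 7.068
M − M_☉ = 7.068 − 4.83 = 2.238
L/L_☉ = 10^(−0.4 × 2.238) = 0.1272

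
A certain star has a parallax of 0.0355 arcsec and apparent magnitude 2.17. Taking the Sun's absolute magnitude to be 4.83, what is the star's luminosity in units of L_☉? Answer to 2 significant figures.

d = 1/p = 1/0.0355″ = 28.17 pc
M = m − 5 log₁₀ d + 5 = 2.17 − 5·1.4498 + 5 = -0.079
M − M_☉ = -0.079 − 4.83 = -4.909
L/L_☉ = 10^(−0.4 × -4.909) = 91.95

L/L_☉ ≈ 92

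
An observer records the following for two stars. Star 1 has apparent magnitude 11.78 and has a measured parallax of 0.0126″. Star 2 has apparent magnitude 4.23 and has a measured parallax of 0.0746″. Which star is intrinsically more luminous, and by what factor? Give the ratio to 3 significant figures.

Star 2 is more luminous, by a factor of 29.9.

Star 1: d = 1/p = 1/0.0126″ = 79.37 pc
Star 1: M = m − 5 log₁₀ d + 5 = 11.78 − 5·1.8996 + 5 = 7.282
Star 2: d = 1/p = 1/0.0746″ = 13.40 pc
Star 2: M = m − 5 log₁₀ d + 5 = 4.23 − 5·1.1273 + 5 = 3.594
ΔM = M_1 − M_2 = 7.282 − (3.594) = 3.688; smaller M is more luminous → Star 2.
L ratio = 10^(0.4 |ΔM|) = 10^1.475 = 29.87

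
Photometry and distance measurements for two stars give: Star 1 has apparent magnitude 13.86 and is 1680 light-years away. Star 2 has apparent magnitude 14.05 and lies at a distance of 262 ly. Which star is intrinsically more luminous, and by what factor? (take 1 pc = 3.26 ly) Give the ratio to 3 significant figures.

Star 1: d = 1680 ly / 3.26 = 515.3 pc
Star 1: M = m − 5 log₁₀ d + 5 = 13.86 − 5·2.7121 + 5 = 5.300
Star 2: d = 262 ly / 3.26 = 80.37 pc
Star 2: M = m − 5 log₁₀ d + 5 = 14.05 − 5·1.9051 + 5 = 9.525
ΔM = M_1 − M_2 = 5.300 − (9.525) = -4.225; smaller M is more luminous → Star 1.
L ratio = 10^(0.4 |ΔM|) = 10^1.690 = 48.98

Star 1 is more luminous, by a factor of 49.0.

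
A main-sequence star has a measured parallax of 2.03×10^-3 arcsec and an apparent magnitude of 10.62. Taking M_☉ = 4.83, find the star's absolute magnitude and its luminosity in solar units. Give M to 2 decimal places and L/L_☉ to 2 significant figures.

d = 1/p = 1/2.03×10^-3″ = 492.6 pc
M = m − 5 log₁₀ d + 5 = 10.62 − 5·2.6925 + 5 = 2.157
M − M_☉ = 2.157 − 4.83 = -2.673
L/L_☉ = 10^(−0.4 × -2.673) = 11.72

M ≈ 2.16; L/L_☉ ≈ 12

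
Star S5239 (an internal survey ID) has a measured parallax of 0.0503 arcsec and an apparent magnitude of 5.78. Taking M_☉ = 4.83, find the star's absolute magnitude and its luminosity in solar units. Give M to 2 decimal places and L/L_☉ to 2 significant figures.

d = 1/p = 1/0.0503″ = 19.88 pc
M = m − 5 log₁₀ d + 5 = 5.78 − 5·1.2984 + 5 = 4.288
M − M_☉ = 4.288 − 4.83 = -0.542
L/L_☉ = 10^(−0.4 × -0.542) = 1.648

M ≈ 4.29; L/L_☉ ≈ 1.6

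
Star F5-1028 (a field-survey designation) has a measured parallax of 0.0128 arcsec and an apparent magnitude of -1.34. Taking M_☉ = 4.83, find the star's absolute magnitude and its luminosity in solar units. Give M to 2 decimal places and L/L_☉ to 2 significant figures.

d = 1/p = 1/0.0128″ = 78.12 pc
M = m − 5 log₁₀ d + 5 = -1.34 − 5·1.8928 + 5 = -5.804
M − M_☉ = -5.804 − 4.83 = -10.634
L/L_☉ = 10^(−0.4 × -10.634) = 17930

M ≈ -5.80; L/L_☉ ≈ 18000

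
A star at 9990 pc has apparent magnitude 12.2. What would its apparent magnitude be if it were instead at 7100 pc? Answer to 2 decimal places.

Flux ∝ 1/d², so Δm = 5 log₁₀(d₂/d₁) = 5 log₁₀(7100/9990) = -0.742
m₂ = m₁ + Δm = 12.2 + (-0.742) = 11.458

m ≈ 11.46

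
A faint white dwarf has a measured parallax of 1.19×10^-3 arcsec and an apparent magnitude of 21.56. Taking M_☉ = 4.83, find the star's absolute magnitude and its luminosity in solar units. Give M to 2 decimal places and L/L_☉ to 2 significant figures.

d = 1/p = 1/1.19×10^-3″ = 840.3 pc
M = m − 5 log₁₀ d + 5 = 21.56 − 5·2.9245 + 5 = 11.938
M − M_☉ = 11.938 − 4.83 = 7.108
L/L_☉ = 10^(−0.4 × 7.108) = 1.435×10^-3

M ≈ 11.94; L/L_☉ ≈ 1.4×10^-3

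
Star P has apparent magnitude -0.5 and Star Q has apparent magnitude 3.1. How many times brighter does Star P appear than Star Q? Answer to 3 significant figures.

27.5

Magnitude difference = -3.6
Flux ratio = 10^(−0.4 Δm) = 10^(−0.4 × -3.6) = 10^1.440 = 27.54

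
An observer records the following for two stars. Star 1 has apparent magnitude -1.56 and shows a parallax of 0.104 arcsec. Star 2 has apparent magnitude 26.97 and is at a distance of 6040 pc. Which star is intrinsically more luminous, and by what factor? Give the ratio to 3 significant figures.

Star 1 is more luminous, by a factor of 654000.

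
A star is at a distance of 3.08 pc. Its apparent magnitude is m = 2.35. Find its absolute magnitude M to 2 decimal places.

5 log₁₀(d/10 pc) = 5 log₁₀(3.080) − 5 = -2.557
M = m − 5 log₁₀(d/10) = 2.35 + 2.557 = 4.907

M ≈ 4.91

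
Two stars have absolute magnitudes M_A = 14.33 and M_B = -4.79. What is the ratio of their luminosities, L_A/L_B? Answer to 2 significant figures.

ΔM = M_A − M_B = 19.12
L_A/L_B = 10^(−0.4 ΔM) = 10^-7.648 = 2.249×10^-8

L_A/L_B ≈ 2.2×10^-8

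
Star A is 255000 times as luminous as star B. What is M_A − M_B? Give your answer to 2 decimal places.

Pogson: ΔM = −2.5 log₁₀(ratio) = −2.5 log₁₀(255000) = −2.5 × 5.4065 = -13.516
Star A is brighter, so it has the smaller magnitude: the difference is negative.

M_A − M_B ≈ -13.52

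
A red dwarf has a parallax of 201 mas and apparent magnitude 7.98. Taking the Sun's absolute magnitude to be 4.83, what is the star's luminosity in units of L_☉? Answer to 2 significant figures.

d = 1/p = 1000/201 mas = 4.975 pc
M = m − 5 log₁₀ d + 5 = 7.98 − 5·0.6968 + 5 = 9.496
M − M_☉ = 9.496 − 4.83 = 4.666
L/L_☉ = 10^(−0.4 × 4.666) = 0.01360

L/L_☉ ≈ 0.014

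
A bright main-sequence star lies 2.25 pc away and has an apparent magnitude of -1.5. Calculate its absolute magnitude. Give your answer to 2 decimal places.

M ≈ 1.74

5 log₁₀(d/10 pc) = 5 log₁₀(2.250) − 5 = -3.239
M = m − 5 log₁₀(d/10) = -1.5 + 3.239 = 1.739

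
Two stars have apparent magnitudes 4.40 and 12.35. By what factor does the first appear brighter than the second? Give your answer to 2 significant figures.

1500

Magnitude difference = -7.95
Flux ratio = 10^(−0.4 Δm) = 10^(−0.4 × -7.95) = 10^3.180 = 1514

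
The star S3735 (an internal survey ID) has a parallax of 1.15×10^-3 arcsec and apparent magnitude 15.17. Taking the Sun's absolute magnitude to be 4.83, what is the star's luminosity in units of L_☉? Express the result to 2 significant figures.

L/L_☉ ≈ 0.55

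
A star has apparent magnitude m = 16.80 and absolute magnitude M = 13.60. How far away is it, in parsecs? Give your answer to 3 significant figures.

d ≈ 43.7 pc

Distance modulus: m − M = 16.80 − (13.60) = 3.200
m − M = 5 log₁₀ d − 5
log₁₀ d = (m − M)/5 + 1 = 1.6400
d = 10^1.6400 = 43.65 pc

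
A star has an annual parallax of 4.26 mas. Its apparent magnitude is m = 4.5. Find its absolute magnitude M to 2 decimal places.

M ≈ -2.35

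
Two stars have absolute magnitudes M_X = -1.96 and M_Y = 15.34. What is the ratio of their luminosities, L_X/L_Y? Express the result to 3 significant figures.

ΔM = M_X − M_Y = -17.30
L_X/L_Y = 10^(−0.4 ΔM) = 10^6.920 = 8.318×10^6

L_X/L_Y ≈ 8.32×10^6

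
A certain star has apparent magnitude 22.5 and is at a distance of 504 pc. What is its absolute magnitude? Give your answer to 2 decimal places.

5 log₁₀(d/10 pc) = 5 log₁₀(504.0) − 5 = 8.512
M = m − 5 log₁₀(d/10) = 22.5 − 8.512 = 13.988

M ≈ 13.99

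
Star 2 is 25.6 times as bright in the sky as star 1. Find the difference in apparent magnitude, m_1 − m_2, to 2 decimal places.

m_1 − m_2 ≈ 3.52

Pogson: Δm = −2.5 log₁₀(ratio) = −2.5 log₁₀(25.6) = −2.5 × 1.4082 = -3.521
Star 2 is brighter so has the smaller magnitude: m_1 − m_2 is positive.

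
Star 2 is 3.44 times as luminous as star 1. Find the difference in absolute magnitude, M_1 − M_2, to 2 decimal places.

M_1 − M_2 ≈ 1.34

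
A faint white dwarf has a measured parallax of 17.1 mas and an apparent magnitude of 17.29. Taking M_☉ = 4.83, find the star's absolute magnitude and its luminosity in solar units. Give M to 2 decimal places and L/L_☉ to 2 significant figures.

d = 1/p = 1000/17.1 mas = 58.48 pc
M = m − 5 log₁₀ d + 5 = 17.29 − 5·1.7670 + 5 = 13.455
M − M_☉ = 13.455 − 4.83 = 8.625
L/L_☉ = 10^(−0.4 × 8.625) = 3.548×10^-4

M ≈ 13.45; L/L_☉ ≈ 3.5×10^-4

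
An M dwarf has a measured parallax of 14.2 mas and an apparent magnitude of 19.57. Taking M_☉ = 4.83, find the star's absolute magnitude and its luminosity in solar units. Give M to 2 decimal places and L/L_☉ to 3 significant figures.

M ≈ 15.33; L/L_☉ ≈ 6.30×10^-5

d = 1/p = 1000/14.2 mas = 70.42 pc
M = m − 5 log₁₀ d + 5 = 19.57 − 5·1.8477 + 5 = 15.331
M − M_☉ = 15.331 − 4.83 = 10.501
L/L_☉ = 10^(−0.4 × 10.501) = 6.301×10^-5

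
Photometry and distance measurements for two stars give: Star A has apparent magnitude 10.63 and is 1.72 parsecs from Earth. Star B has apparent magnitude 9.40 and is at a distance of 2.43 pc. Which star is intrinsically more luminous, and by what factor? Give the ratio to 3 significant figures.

Star B is more luminous, by a factor of 6.20.

Star A: M = m − 5 log₁₀ d + 5 = 10.63 − 5·0.2355 + 5 = 14.452
Star B: M = m − 5 log₁₀ d + 5 = 9.40 − 5·0.3856 + 5 = 12.472
ΔM = M_A − M_B = 14.452 − (12.472) = 1.980; smaller M is more luminous → Star B.
L ratio = 10^(0.4 |ΔM|) = 10^0.792 = 6.197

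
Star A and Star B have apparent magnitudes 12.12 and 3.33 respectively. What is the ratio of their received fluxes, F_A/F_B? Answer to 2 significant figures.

Δm = 12.12 − (3.33) = 8.79
Flux ratio = 10^(−0.4 Δm) = 10^(−0.4 × 8.79) = 10^-3.516 = 3.048×10^-4

F_A/F_B ≈ 3.0×10^-4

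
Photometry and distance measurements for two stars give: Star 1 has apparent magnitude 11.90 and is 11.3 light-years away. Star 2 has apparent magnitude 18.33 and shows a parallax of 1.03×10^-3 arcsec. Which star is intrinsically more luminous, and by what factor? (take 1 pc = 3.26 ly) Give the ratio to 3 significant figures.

Star 2 is more luminous, by a factor of 210.

Star 1: d = 11.3 ly / 3.26 = 3.466 pc
Star 1: M = m − 5 log₁₀ d + 5 = 11.90 − 5·0.5399 + 5 = 14.201
Star 2: d = 1/p = 1/1.03×10^-3″ = 970.9 pc
Star 2: M = m − 5 log₁₀ d + 5 = 18.33 − 5·2.9872 + 5 = 8.394
ΔM = M_1 − M_2 = 14.201 − (8.394) = 5.807; smaller M is more luminous → Star 2.
L ratio = 10^(0.4 |ΔM|) = 10^2.323 = 210.2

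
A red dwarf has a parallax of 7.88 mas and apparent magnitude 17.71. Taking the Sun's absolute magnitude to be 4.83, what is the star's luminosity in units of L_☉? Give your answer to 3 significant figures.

L/L_☉ ≈ 1.13×10^-3

d = 1/p = 1000/7.88 mas = 126.9 pc
M = m − 5 log₁₀ d + 5 = 17.71 − 5·2.1035 + 5 = 12.193
M − M_☉ = 12.193 − 4.83 = 7.363
L/L_☉ = 10^(−0.4 × 7.363) = 1.135×10^-3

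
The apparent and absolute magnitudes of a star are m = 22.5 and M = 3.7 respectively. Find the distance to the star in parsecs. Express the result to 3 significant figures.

d ≈ 57500 pc

Distance modulus: m − M = 22.5 − (3.7) = 18.800
m − M = 5 log₁₀ d − 5
log₁₀ d = (m − M)/5 + 1 = 4.7600
d = 10^4.7600 = 57540 pc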